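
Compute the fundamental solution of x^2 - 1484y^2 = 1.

(x, y) = (1695, 44)

First expand sqrt(1484) as a continued fraction. With x_i = (sqrt(1484) + m_i)/d_i and (m_0, d_0) = (0, 1): a_0 = floor(sqrt(1484)) = 38, since 38^2 = 1444 <= 1484 < 1521 = 39^2.
Iterate m_{i+1} = d_i*a_i - m_i, d_{i+1} = (1484 - m_{i+1}^2)/d_i, a_{i+1} = floor((a_0 + m_{i+1})/d_{i+1}):
  m_1 = 1*38 - 0 = 38, d_1 = (1484 - 38^2)/1 = 40/1 = 40, a_1 = floor((38 + 38)/40) = 1.
  m_2 = 40*1 - 38 = 2, d_2 = (1484 - 2^2)/40 = 1480/40 = 37, a_2 = floor((38 + 2)/37) = 1.
  m_3 = 37*1 - 2 = 35, d_3 = (1484 - 35^2)/37 = 259/37 = 7, a_3 = floor((38 + 35)/7) = 10.
  m_4 = 7*10 - 35 = 35, d_4 = (1484 - 35^2)/7 = 259/7 = 37, a_4 = floor((38 + 35)/37) = 1.
  m_5 = 37*1 - 35 = 2, d_5 = (1484 - 2^2)/37 = 1480/37 = 40, a_5 = floor((38 + 2)/40) = 1.
  m_6 = 40*1 - 2 = 38, d_6 = (1484 - 38^2)/40 = 40/40 = 1, a_6 = floor((38 + 38)/1) = 76.
  m_7 = 1*76 - 38 = 38, d_7 = (1484 - 38^2)/1 = 40/1 = 40: (m_7, d_7) = (m_1, d_1) = (38, 40), so from here the quotients repeat a_1, ..., a_6; the period length is 6.
So sqrt(1484) = [38; (1, 1, 10, 1, 1, 76)] with period length k = 6.
k is even, so the fundamental solution of x^2 - 1484y^2 = 1 is (p_{k-1}, q_{k-1}) = (p_5, q_5); compute convergents through index 5.
Convergents (p_i = a_i*p_{i-1} + p_{i-2}, q_i = a_i*q_{i-1} + q_{i-2} with p_{-2}=0, p_{-1}=1, q_{-2}=1, q_{-1}=0):
  i=0: a_0=38, p_0 = 38*1 + 0 = 38, q_0 = 38*0 + 1 = 1.
  i=1: a_1=1, p_1 = 1*38 + 1 = 39, q_1 = 1*1 + 0 = 1.
  i=2: a_2=1, p_2 = 1*39 + 38 = 77, q_2 = 1*1 + 1 = 2.
  i=3: a_3=10, p_3 = 10*77 + 39 = 809, q_3 = 10*2 + 1 = 21.
  i=4: a_4=1, p_4 = 1*809 + 77 = 886, q_4 = 1*21 + 2 = 23.
  i=5: a_5=1, p_5 = 1*886 + 809 = 1695, q_5 = 1*23 + 21 = 44.
Check: 1695^2 - 1484*44^2 = 2873025 - 2873024 = 1, so (x, y) = (1695, 44) solves the equation, and by the theorem it is the least positive solution.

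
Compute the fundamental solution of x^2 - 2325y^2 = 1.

(x, y) = (12151, 252)

First expand sqrt(2325) as a continued fraction. With x_i = (sqrt(2325) + m_i)/d_i and (m_0, d_0) = (0, 1): a_0 = floor(sqrt(2325)) = 48, since 48^2 = 2304 <= 2325 < 2401 = 49^2.
Iterate m_{i+1} = d_i*a_i - m_i, d_{i+1} = (2325 - m_{i+1}^2)/d_i, a_{i+1} = floor((a_0 + m_{i+1})/d_{i+1}):
  m_1 = 1*48 - 0 = 48, d_1 = (2325 - 48^2)/1 = 21/1 = 21, a_1 = floor((48 + 48)/21) = 4.
  m_2 = 21*4 - 48 = 36, d_2 = (2325 - 36^2)/21 = 1029/21 = 49, a_2 = floor((48 + 36)/49) = 1.
  m_3 = 49*1 - 36 = 13, d_3 = (2325 - 13^2)/49 = 2156/49 = 44, a_3 = floor((48 + 13)/44) = 1.
  m_4 = 44*1 - 13 = 31, d_4 = (2325 - 31^2)/44 = 1364/44 = 31, a_4 = floor((48 + 31)/31) = 2.
  m_5 = 31*2 - 31 = 31, d_5 = (2325 - 31^2)/31 = 1364/31 = 44, a_5 = floor((48 + 31)/44) = 1.
  m_6 = 44*1 - 31 = 13, d_6 = (2325 - 13^2)/44 = 2156/44 = 49, a_6 = floor((48 + 13)/49) = 1.
  m_7 = 49*1 - 13 = 36, d_7 = (2325 - 36^2)/49 = 1029/49 = 21, a_7 = floor((48 + 36)/21) = 4.
  m_8 = 21*4 - 36 = 48, d_8 = (2325 - 48^2)/21 = 21/21 = 1, a_8 = floor((48 + 48)/1) = 96.
  m_9 = 1*96 - 48 = 48, d_9 = (2325 - 48^2)/1 = 21/1 = 21: (m_9, d_9) = (m_1, d_1) = (48, 21), so from here the quotients repeat a_1, ..., a_8; the period length is 8.
So sqrt(2325) = [48; (4, 1, 1, 2, 1, 1, 4, 96)] with period length k = 8.
k is even, so the fundamental solution of x^2 - 2325y^2 = 1 is (p_{k-1}, q_{k-1}) = (p_7, q_7); compute convergents through index 7.
Convergents (p_i = a_i*p_{i-1} + p_{i-2}, q_i = a_i*q_{i-1} + q_{i-2} with p_{-2}=0, p_{-1}=1, q_{-2}=1, q_{-1}=0):
  i=0: a_0=48, p_0 = 48*1 + 0 = 48, q_0 = 48*0 + 1 = 1.
  i=1: a_1=4, p_1 = 4*48 + 1 = 193, q_1 = 4*1 + 0 = 4.
  i=2: a_2=1, p_2 = 1*193 + 48 = 241, q_2 = 1*4 + 1 = 5.
  i=3: a_3=1, p_3 = 1*241 + 193 = 434, q_3 = 1*5 + 4 = 9.
  i=4: a_4=2, p_4 = 2*434 + 241 = 1109, q_4 = 2*9 + 5 = 23.
  i=5: a_5=1, p_5 = 1*1109 + 434 = 1543, q_5 = 1*23 + 9 = 32.
  i=6: a_6=1, p_6 = 1*1543 + 1109 = 2652, q_6 = 1*32 + 23 = 55.
  i=7: a_7=4, p_7 = 4*2652 + 1543 = 12151, q_7 = 4*55 + 32 = 252.
Check: 12151^2 - 2325*252^2 = 147646801 - 147646800 = 1, so (x, y) = (12151, 252) solves the equation, and by the theorem it is the least positive solution.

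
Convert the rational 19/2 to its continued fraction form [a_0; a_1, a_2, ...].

[9; 2]

Run the Euclidean algorithm on 19 and 2; the successive quotients are the partial quotients a_0, a_1, ... (each step inverts the fractional part left over by the previous one):
  19 = 9*2 + 1, so a_0 = 9.
  2 = 2*1 + 0, so a_1 = 2.
The remainder reaches 0 after 2 divisions, so the expansion has 2 partial quotients, read off in order.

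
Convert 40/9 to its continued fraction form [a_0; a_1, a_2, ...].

[4; 2, 4]

Run the Euclidean algorithm on 40 and 9; the successive quotients are the partial quotients a_0, a_1, ... (each step inverts the fractional part left over by the previous one):
  40 = 4*9 + 4, so a_0 = 4.
  9 = 2*4 + 1, so a_1 = 2.
  4 = 4*1 + 0, so a_2 = 4.
The remainder reaches 0 after 3 divisions, so the expansion has 3 partial quotients, read off in order.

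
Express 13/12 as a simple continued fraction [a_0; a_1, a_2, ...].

[1; 12]

Run the Euclidean algorithm on 13 and 12; the successive quotients are the partial quotients a_0, a_1, ... (each step inverts the fractional part left over by the previous one):
  13 = 1*12 + 1, so a_0 = 1.
  12 = 12*1 + 0, so a_1 = 12.
The remainder reaches 0 after 2 divisions, so the expansion has 2 partial quotients, read off in order.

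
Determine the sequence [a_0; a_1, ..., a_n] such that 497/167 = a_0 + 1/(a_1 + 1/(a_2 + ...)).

Run the Euclidean algorithm on 497 and 167; the successive quotients are the partial quotients a_0, a_1, ... (each step inverts the fractional part left over by the previous one):
  497 = 2*167 + 163, so a_0 = 2.
  167 = 1*163 + 4, so a_1 = 1.
  163 = 40*4 + 3, so a_2 = 40.
  4 = 1*3 + 1, so a_3 = 1.
  3 = 3*1 + 0, so a_4 = 3.
The remainder reaches 0 after 5 divisions, so the expansion has 5 partial quotients, read off in order.

[2; 1, 40, 1, 3]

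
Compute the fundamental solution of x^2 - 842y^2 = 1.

(x, y) = (1683, 58)

First expand sqrt(842) as a continued fraction. With x_i = (sqrt(842) + m_i)/d_i and (m_0, d_0) = (0, 1): a_0 = floor(sqrt(842)) = 29, since 29^2 = 841 <= 842 < 900 = 30^2.
Iterate m_{i+1} = d_i*a_i - m_i, d_{i+1} = (842 - m_{i+1}^2)/d_i, a_{i+1} = floor((a_0 + m_{i+1})/d_{i+1}):
  m_1 = 1*29 - 0 = 29, d_1 = (842 - 29^2)/1 = 1/1 = 1, a_1 = floor((29 + 29)/1) = 58.
  m_2 = 1*58 - 29 = 29, d_2 = (842 - 29^2)/1 = 1/1 = 1: (m_2, d_2) = (m_1, d_1) = (29, 1), so from here the quotient a_1 repeats; the period length is 1.
So sqrt(842) = [29; (58)] with period length k = 1.
k is odd, so (p_{k-1}, q_{k-1}) only solves x^2 - 842y^2 = -1 and the fundamental solution of x^2 - 842y^2 = 1 is (p_{2k-1}, q_{2k-1}) = (p_1, q_1); compute convergents through index 1, running through the period twice.
Convergents (p_i = a_i*p_{i-1} + p_{i-2}, q_i = a_i*q_{i-1} + q_{i-2} with p_{-2}=0, p_{-1}=1, q_{-2}=1, q_{-1}=0):
  i=0: a_0=29, p_0 = 29*1 + 0 = 29, q_0 = 29*0 + 1 = 1.
  i=1: a_1=58, p_1 = 58*29 + 1 = 1683, q_1 = 58*1 + 0 = 58.
Indeed p_0^2 - 842*q_0^2 = 841 - 842 = -1, not +1.
Check: 1683^2 - 842*58^2 = 2832489 - 2832488 = 1, so (x, y) = (1683, 58) solves the equation, and by the theorem it is the least positive solution.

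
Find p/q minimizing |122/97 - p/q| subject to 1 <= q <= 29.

Expand x = 122/97 as a continued fraction with the Euclidean algorithm:
  122 = 1*97 + 25, so a_0 = 1.
  97 = 3*25 + 22, so a_1 = 3.
  25 = 1*22 + 3, so a_2 = 1.
  22 = 7*3 + 1, so a_3 = 7.
  3 = 3*1 + 0, so a_4 = 3.
so x = [1; 3, 1, 7, 3].
Convergents (p_i = a_i*p_{i-1} + p_{i-2}, q_i = a_i*q_{i-1} + q_{i-2} with p_{-2}=0, p_{-1}=1, q_{-2}=1, q_{-1}=0), until the denominator exceeds 29:
  i=0: a_0=1, p_0 = 1*1 + 0 = 1, q_0 = 1*0 + 1 = 1.
  i=1: a_1=3, p_1 = 3*1 + 1 = 4, q_1 = 3*1 + 0 = 3.
  i=2: a_2=1, p_2 = 1*4 + 1 = 5, q_2 = 1*3 + 1 = 4.
  i=3: a_3=7, p_3 = 7*5 + 4 = 39, q_3 = 7*4 + 3 = 31.
q_3 = 31 > 29, so the last convergent with denominator <= 29 is p_2/q_2 = 5/4.
The closest fraction with denominator <= 29 is either p_2/q_2 or the intermediate fraction (k*p_2 + p_1)/(k*q_2 + q_1) with the largest k >= 1 whose denominator stays <= 29; these approach x as k grows, and every other convergent or intermediate fraction in range is farther away.
Largest k: floor((29 - q_1)/q_2) = floor((29 - 3)/4) = 6.
That gives (6*5 + 4)/(6*4 + 3) = 34/27.
Compare the errors: |x - 5/4| = |122*4 - 5*97|/(97*4) = 3/388, and |x - 34/27| = |122*27 - 34*97|/(97*27) = 4/2619.
Cross-multiplying, 4*388 = 1552 < 7857 = 3*2619, so 4/2619 is smaller: the intermediate fraction 34/27 is closer to x than 5/4.

34/27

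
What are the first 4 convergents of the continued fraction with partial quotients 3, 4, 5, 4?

3/1, 13/4, 68/21, 285/88

Using the convergent recurrence p_i = a_i*p_{i-1} + p_{i-2}, q_i = a_i*q_{i-1} + q_{i-2} with p_{-2}=0, p_{-1}=1, q_{-2}=1, q_{-1}=0:
  i=0: a_0=3, p_0 = 3*1 + 0 = 3, q_0 = 3*0 + 1 = 1.
  i=1: a_1=4, p_1 = 4*3 + 1 = 13, q_1 = 4*1 + 0 = 4.
  i=2: a_2=5, p_2 = 5*13 + 3 = 68, q_2 = 5*4 + 1 = 21.
  i=3: a_3=4, p_3 = 4*68 + 13 = 285, q_3 = 4*21 + 4 = 88.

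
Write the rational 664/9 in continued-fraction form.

Run the Euclidean algorithm on 664 and 9; the successive quotients are the partial quotients a_0, a_1, ... (each step inverts the fractional part left over by the previous one):
  664 = 73*9 + 7, so a_0 = 73.
  9 = 1*7 + 2, so a_1 = 1.
  7 = 3*2 + 1, so a_2 = 3.
  2 = 2*1 + 0, so a_3 = 2.
The remainder reaches 0 after 4 divisions, so the expansion has 4 partial quotients, read off in order.

[73; 1, 3, 2]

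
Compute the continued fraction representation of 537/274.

Run the Euclidean algorithm on 537 and 274; the successive quotients are the partial quotients a_0, a_1, ... (each step inverts the fractional part left over by the previous one):
  537 = 1*274 + 263, so a_0 = 1.
  274 = 1*263 + 11, so a_1 = 1.
  263 = 23*11 + 10, so a_2 = 23.
  11 = 1*10 + 1, so a_3 = 1.
  10 = 10*1 + 0, so a_4 = 10.
The remainder reaches 0 after 5 divisions, so the expansion has 5 partial quotients, read off in order.

[1; 1, 23, 1, 10]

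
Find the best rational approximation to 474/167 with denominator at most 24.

Expand x = 474/167 as a continued fraction with the Euclidean algorithm:
  474 = 2*167 + 140, so a_0 = 2.
  167 = 1*140 + 27, so a_1 = 1.
  140 = 5*27 + 5, so a_2 = 5.
  27 = 5*5 + 2, so a_3 = 5.
  5 = 2*2 + 1, so a_4 = 2.
  2 = 2*1 + 0, so a_5 = 2.
so x = [2; 1, 5, 5, 2, 2].
Convergents (p_i = a_i*p_{i-1} + p_{i-2}, q_i = a_i*q_{i-1} + q_{i-2} with p_{-2}=0, p_{-1}=1, q_{-2}=1, q_{-1}=0), until the denominator exceeds 24:
  i=0: a_0=2, p_0 = 2*1 + 0 = 2, q_0 = 2*0 + 1 = 1.
  i=1: a_1=1, p_1 = 1*2 + 1 = 3, q_1 = 1*1 + 0 = 1.
  i=2: a_2=5, p_2 = 5*3 + 2 = 17, q_2 = 5*1 + 1 = 6.
  i=3: a_3=5, p_3 = 5*17 + 3 = 88, q_3 = 5*6 + 1 = 31.
q_3 = 31 > 24, so the last convergent with denominator <= 24 is p_2/q_2 = 17/6.
The closest fraction with denominator <= 24 is either p_2/q_2 or the intermediate fraction (k*p_2 + p_1)/(k*q_2 + q_1) with the largest k >= 1 whose denominator stays <= 24; these approach x as k grows, and every other convergent or intermediate fraction in range is farther away.
Largest k: floor((24 - q_1)/q_2) = floor((24 - 1)/6) = 3.
That gives (3*17 + 3)/(3*6 + 1) = 54/19.
Compare the errors: |x - 17/6| = |474*6 - 17*167|/(167*6) = 5/1002, and |x - 54/19| = |474*19 - 54*167|/(167*19) = 12/3173.
Cross-multiplying, 12*1002 = 12024 < 15865 = 5*3173, so 12/3173 is smaller: the intermediate fraction 54/19 is closer to x than 17/6.

54/19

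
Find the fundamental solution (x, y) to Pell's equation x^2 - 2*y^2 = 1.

First expand sqrt(2) as a continued fraction. With x_i = (sqrt(2) + m_i)/d_i and (m_0, d_0) = (0, 1): a_0 = floor(sqrt(2)) = 1, since 1^2 = 1 <= 2 < 4 = 2^2.
Iterate m_{i+1} = d_i*a_i - m_i, d_{i+1} = (2 - m_{i+1}^2)/d_i, a_{i+1} = floor((a_0 + m_{i+1})/d_{i+1}):
  m_1 = 1*1 - 0 = 1, d_1 = (2 - 1^2)/1 = 1/1 = 1, a_1 = floor((1 + 1)/1) = 2.
  m_2 = 1*2 - 1 = 1, d_2 = (2 - 1^2)/1 = 1/1 = 1: (m_2, d_2) = (m_1, d_1) = (1, 1), so from here the quotient a_1 repeats; the period length is 1.
So sqrt(2) = [1; (2)] with period length k = 1.
k is odd, so (p_{k-1}, q_{k-1}) only solves x^2 - 2y^2 = -1 and the fundamental solution of x^2 - 2y^2 = 1 is (p_{2k-1}, q_{2k-1}) = (p_1, q_1); compute convergents through index 1, running through the period twice.
Convergents (p_i = a_i*p_{i-1} + p_{i-2}, q_i = a_i*q_{i-1} + q_{i-2} with p_{-2}=0, p_{-1}=1, q_{-2}=1, q_{-1}=0):
  i=0: a_0=1, p_0 = 1*1 + 0 = 1, q_0 = 1*0 + 1 = 1.
  i=1: a_1=2, p_1 = 2*1 + 1 = 3, q_1 = 2*1 + 0 = 2.
Indeed p_0^2 - 2*q_0^2 = 1 - 2 = -1, not +1.
Check: 3^2 - 2*2^2 = 9 - 8 = 1, so (x, y) = (3, 2) solves the equation, and by the theorem it is the least positive solution.

(x, y) = (3, 2)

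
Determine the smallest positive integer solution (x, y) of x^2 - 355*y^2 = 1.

First expand sqrt(355) as a continued fraction. With x_i = (sqrt(355) + m_i)/d_i and (m_0, d_0) = (0, 1): a_0 = floor(sqrt(355)) = 18, since 18^2 = 324 <= 355 < 361 = 19^2.
Iterate m_{i+1} = d_i*a_i - m_i, d_{i+1} = (355 - m_{i+1}^2)/d_i, a_{i+1} = floor((a_0 + m_{i+1})/d_{i+1}):
  m_1 = 1*18 - 0 = 18, d_1 = (355 - 18^2)/1 = 31/1 = 31, a_1 = floor((18 + 18)/31) = 1.
  m_2 = 31*1 - 18 = 13, d_2 = (355 - 13^2)/31 = 186/31 = 6, a_2 = floor((18 + 13)/6) = 5.
  m_3 = 6*5 - 13 = 17, d_3 = (355 - 17^2)/6 = 66/6 = 11, a_3 = floor((18 + 17)/11) = 3.
  m_4 = 11*3 - 17 = 16, d_4 = (355 - 16^2)/11 = 99/11 = 9, a_4 = floor((18 + 16)/9) = 3.
  m_5 = 9*3 - 16 = 11, d_5 = (355 - 11^2)/9 = 234/9 = 26, a_5 = floor((18 + 11)/26) = 1.
  m_6 = 26*1 - 11 = 15, d_6 = (355 - 15^2)/26 = 130/26 = 5, a_6 = floor((18 + 15)/5) = 6.
  m_7 = 5*6 - 15 = 15, d_7 = (355 - 15^2)/5 = 130/5 = 26, a_7 = floor((18 + 15)/26) = 1.
  m_8 = 26*1 - 15 = 11, d_8 = (355 - 11^2)/26 = 234/26 = 9, a_8 = floor((18 + 11)/9) = 3.
  m_9 = 9*3 - 11 = 16, d_9 = (355 - 16^2)/9 = 99/9 = 11, a_9 = floor((18 + 16)/11) = 3.
  m_10 = 11*3 - 16 = 17, d_10 = (355 - 17^2)/11 = 66/11 = 6, a_10 = floor((18 + 17)/6) = 5.
  m_11 = 6*5 - 17 = 13, d_11 = (355 - 13^2)/6 = 186/6 = 31, a_11 = floor((18 + 13)/31) = 1.
  m_12 = 31*1 - 13 = 18, d_12 = (355 - 18^2)/31 = 31/31 = 1, a_12 = floor((18 + 18)/1) = 36.
  m_13 = 1*36 - 18 = 18, d_13 = (355 - 18^2)/1 = 31/1 = 31: (m_13, d_13) = (m_1, d_1) = (18, 31), so from here the quotients repeat a_1, ..., a_12; the period length is 12.
So sqrt(355) = [18; (1, 5, 3, 3, 1, 6, 1, 3, 3, 5, 1, 36)] with period length k = 12.
k is even, so the fundamental solution of x^2 - 355y^2 = 1 is (p_{k-1}, q_{k-1}) = (p_11, q_11); compute convergents through index 11.
Convergents (p_i = a_i*p_{i-1} + p_{i-2}, q_i = a_i*q_{i-1} + q_{i-2} with p_{-2}=0, p_{-1}=1, q_{-2}=1, q_{-1}=0):
  i=0: a_0=18, p_0 = 18*1 + 0 = 18, q_0 = 18*0 + 1 = 1.
  i=1: a_1=1, p_1 = 1*18 + 1 = 19, q_1 = 1*1 + 0 = 1.
  i=2: a_2=5, p_2 = 5*19 + 18 = 113, q_2 = 5*1 + 1 = 6.
  i=3: a_3=3, p_3 = 3*113 + 19 = 358, q_3 = 3*6 + 1 = 19.
  i=4: a_4=3, p_4 = 3*358 + 113 = 1187, q_4 = 3*19 + 6 = 63.
  i=5: a_5=1, p_5 = 1*1187 + 358 = 1545, q_5 = 1*63 + 19 = 82.
  i=6: a_6=6, p_6 = 6*1545 + 1187 = 10457, q_6 = 6*82 + 63 = 555.
  i=7: a_7=1, p_7 = 1*10457 + 1545 = 12002, q_7 = 1*555 + 82 = 637.
  i=8: a_8=3, p_8 = 3*12002 + 10457 = 46463, q_8 = 3*637 + 555 = 2466.
  i=9: a_9=3, p_9 = 3*46463 + 12002 = 151391, q_9 = 3*2466 + 637 = 8035.
  i=10: a_10=5, p_10 = 5*151391 + 46463 = 803418, q_10 = 5*8035 + 2466 = 42641.
  i=11: a_11=1, p_11 = 1*803418 + 151391 = 954809, q_11 = 1*42641 + 8035 = 50676.
Check: 954809^2 - 355*50676^2 = 911660226481 - 911660226480 = 1, so (x, y) = (954809, 50676) solves the equation, and by the theorem it is the least positive solution.

(x, y) = (954809, 50676)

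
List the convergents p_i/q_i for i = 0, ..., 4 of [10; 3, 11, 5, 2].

10/1, 31/3, 351/34, 1786/173, 3923/380

Using the convergent recurrence p_i = a_i*p_{i-1} + p_{i-2}, q_i = a_i*q_{i-1} + q_{i-2} with p_{-2}=0, p_{-1}=1, q_{-2}=1, q_{-1}=0:
  i=0: a_0=10, p_0 = 10*1 + 0 = 10, q_0 = 10*0 + 1 = 1.
  i=1: a_1=3, p_1 = 3*10 + 1 = 31, q_1 = 3*1 + 0 = 3.
  i=2: a_2=11, p_2 = 11*31 + 10 = 351, q_2 = 11*3 + 1 = 34.
  i=3: a_3=5, p_3 = 5*351 + 31 = 1786, q_3 = 5*34 + 3 = 173.
  i=4: a_4=2, p_4 = 2*1786 + 351 = 3923, q_4 = 2*173 + 34 = 380.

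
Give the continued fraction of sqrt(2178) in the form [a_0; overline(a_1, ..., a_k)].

[46; overline(1, 2, 46, 2, 1, 92)]

Write x_i = (sqrt(2178) + m_i)/d_i with (m_0, d_0) = (0, 1). a_0 = floor(sqrt(2178)) = 46, since 46^2 = 2116 <= 2178 < 2209 = 47^2.
Iterate m_{i+1} = d_i*a_i - m_i, d_{i+1} = (2178 - m_{i+1}^2)/d_i, a_{i+1} = floor((a_0 + m_{i+1})/d_{i+1}):
  m_1 = 1*46 - 0 = 46, d_1 = (2178 - 46^2)/1 = 62/1 = 62, a_1 = floor((46 + 46)/62) = 1.
  m_2 = 62*1 - 46 = 16, d_2 = (2178 - 16^2)/62 = 1922/62 = 31, a_2 = floor((46 + 16)/31) = 2.
  m_3 = 31*2 - 16 = 46, d_3 = (2178 - 46^2)/31 = 62/31 = 2, a_3 = floor((46 + 46)/2) = 46.
  m_4 = 2*46 - 46 = 46, d_4 = (2178 - 46^2)/2 = 62/2 = 31, a_4 = floor((46 + 46)/31) = 2.
  m_5 = 31*2 - 46 = 16, d_5 = (2178 - 16^2)/31 = 1922/31 = 62, a_5 = floor((46 + 16)/62) = 1.
  m_6 = 62*1 - 16 = 46, d_6 = (2178 - 46^2)/62 = 62/62 = 1, a_6 = floor((46 + 46)/1) = 92.
  m_7 = 1*92 - 46 = 46, d_7 = (2178 - 46^2)/1 = 62/1 = 62: (m_7, d_7) = (m_1, d_1) = (46, 62), so from here the quotients repeat a_1, ..., a_6; the period length is 6.
Hence the expansion of sqrt(2178) is a_0 = 46 followed by the repeating block 1, 2, 46, 2, 1, 92 (period 6).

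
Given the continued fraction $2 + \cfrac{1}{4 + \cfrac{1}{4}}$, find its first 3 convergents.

2/1, 9/4, 38/17

Using the convergent recurrence p_i = a_i*p_{i-1} + p_{i-2}, q_i = a_i*q_{i-1} + q_{i-2} with p_{-2}=0, p_{-1}=1, q_{-2}=1, q_{-1}=0:
  i=0: a_0=2, p_0 = 2*1 + 0 = 2, q_0 = 2*0 + 1 = 1.
  i=1: a_1=4, p_1 = 4*2 + 1 = 9, q_1 = 4*1 + 0 = 4.
  i=2: a_2=4, p_2 = 4*9 + 2 = 38, q_2 = 4*4 + 1 = 17.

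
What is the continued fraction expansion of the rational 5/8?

Run the Euclidean algorithm on 5 and 8; the successive quotients are the partial quotients a_0, a_1, ... (each step inverts the fractional part left over by the previous one):
  5 = 0*8 + 5, so a_0 = 0.
  8 = 1*5 + 3, so a_1 = 1.
  5 = 1*3 + 2, so a_2 = 1.
  3 = 1*2 + 1, so a_3 = 1.
  2 = 2*1 + 0, so a_4 = 2.
The remainder reaches 0 after 5 divisions, so the expansion has 5 partial quotients, read off in order.

[0; 1, 1, 1, 2]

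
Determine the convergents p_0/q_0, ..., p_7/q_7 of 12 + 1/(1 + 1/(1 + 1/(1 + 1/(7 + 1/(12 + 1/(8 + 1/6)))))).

Using the convergent recurrence p_i = a_i*p_{i-1} + p_{i-2}, q_i = a_i*q_{i-1} + q_{i-2} with p_{-2}=0, p_{-1}=1, q_{-2}=1, q_{-1}=0:
  i=0: a_0=12, p_0 = 12*1 + 0 = 12, q_0 = 12*0 + 1 = 1.
  i=1: a_1=1, p_1 = 1*12 + 1 = 13, q_1 = 1*1 + 0 = 1.
  i=2: a_2=1, p_2 = 1*13 + 12 = 25, q_2 = 1*1 + 1 = 2.
  i=3: a_3=1, p_3 = 1*25 + 13 = 38, q_3 = 1*2 + 1 = 3.
  i=4: a_4=7, p_4 = 7*38 + 25 = 291, q_4 = 7*3 + 2 = 23.
  i=5: a_5=12, p_5 = 12*291 + 38 = 3530, q_5 = 12*23 + 3 = 279.
  i=6: a_6=8, p_6 = 8*3530 + 291 = 28531, q_6 = 8*279 + 23 = 2255.
  i=7: a_7=6, p_7 = 6*28531 + 3530 = 174716, q_7 = 6*2255 + 279 = 13809.

12/1, 13/1, 25/2, 38/3, 291/23, 3530/279, 28531/2255, 174716/13809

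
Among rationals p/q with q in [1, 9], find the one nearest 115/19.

6/1

Expand x = 115/19 as a continued fraction with the Euclidean algorithm:
  115 = 6*19 + 1, so a_0 = 6.
  19 = 19*1 + 0, so a_1 = 19.
so x = [6; 19].
Convergents (p_i = a_i*p_{i-1} + p_{i-2}, q_i = a_i*q_{i-1} + q_{i-2} with p_{-2}=0, p_{-1}=1, q_{-2}=1, q_{-1}=0), until the denominator exceeds 9:
  i=0: a_0=6, p_0 = 6*1 + 0 = 6, q_0 = 6*0 + 1 = 1.
  i=1: a_1=19, p_1 = 19*6 + 1 = 115, q_1 = 19*1 + 0 = 19.
q_1 = 19 > 9, so the last convergent with denominator <= 9 is p_0/q_0 = 6/1.
The closest fraction with denominator <= 9 is either p_0/q_0 or the intermediate fraction (k*p_0 + p_{-1})/(k*q_0 + q_{-1}) with the largest k >= 1 whose denominator stays <= 9; these approach x as k grows, and every other convergent or intermediate fraction in range is farther away.
Largest k: floor((9 - q_{-1})/q_0) = floor((9 - 0)/1) = 9 (using the seeds p_{-1} = 1, q_{-1} = 0).
That gives (9*6 + 1)/(9*1 + 0) = 55/9.
Compare the errors: |x - 6/1| = |115*1 - 6*19|/(19*1) = 1/19, and |x - 55/9| = |115*9 - 55*19|/(19*9) = 10/171.
Cross-multiplying, 1*171 = 171 < 190 = 10*19, so 1/19 is smaller: the convergent 6/1 is closer to x than 55/9.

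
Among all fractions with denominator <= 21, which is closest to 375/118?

54/17

Expand x = 375/118 as a continued fraction with the Euclidean algorithm:
  375 = 3*118 + 21, so a_0 = 3.
  118 = 5*21 + 13, so a_1 = 5.
  21 = 1*13 + 8, so a_2 = 1.
  13 = 1*8 + 5, so a_3 = 1.
  8 = 1*5 + 3, so a_4 = 1.
  5 = 1*3 + 2, so a_5 = 1.
  3 = 1*2 + 1, so a_6 = 1.
  2 = 2*1 + 0, so a_7 = 2.
so x = [3; 5, 1, 1, 1, 1, 1, 2].
Convergents (p_i = a_i*p_{i-1} + p_{i-2}, q_i = a_i*q_{i-1} + q_{i-2} with p_{-2}=0, p_{-1}=1, q_{-2}=1, q_{-1}=0), until the denominator exceeds 21:
  i=0: a_0=3, p_0 = 3*1 + 0 = 3, q_0 = 3*0 + 1 = 1.
  i=1: a_1=5, p_1 = 5*3 + 1 = 16, q_1 = 5*1 + 0 = 5.
  i=2: a_2=1, p_2 = 1*16 + 3 = 19, q_2 = 1*5 + 1 = 6.
  i=3: a_3=1, p_3 = 1*19 + 16 = 35, q_3 = 1*6 + 5 = 11.
  i=4: a_4=1, p_4 = 1*35 + 19 = 54, q_4 = 1*11 + 6 = 17.
  i=5: a_5=1, p_5 = 1*54 + 35 = 89, q_5 = 1*17 + 11 = 28.
q_5 = 28 > 21, so the last convergent with denominator <= 21 is p_4/q_4 = 54/17.
The closest fraction with denominator <= 21 is either p_4/q_4 or the intermediate fraction (k*p_4 + p_3)/(k*q_4 + q_3) with the largest k >= 1 whose denominator stays <= 21; these approach x as k grows, and every other convergent or intermediate fraction in range is farther away.
Largest k: floor((21 - q_3)/q_4) = floor((21 - 11)/17) = 0.
Since k = 0, no intermediate fraction beyond p_4/q_4 has denominator <= 21, so the convergent 54/17 is the closest (its error is |375*17 - 54*118|/(118*17) = 3/2006).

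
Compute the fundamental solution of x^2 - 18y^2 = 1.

(x, y) = (17, 4)

First expand sqrt(18) as a continued fraction. With x_i = (sqrt(18) + m_i)/d_i and (m_0, d_0) = (0, 1): a_0 = floor(sqrt(18)) = 4, since 4^2 = 16 <= 18 < 25 = 5^2.
Iterate m_{i+1} = d_i*a_i - m_i, d_{i+1} = (18 - m_{i+1}^2)/d_i, a_{i+1} = floor((a_0 + m_{i+1})/d_{i+1}):
  m_1 = 1*4 - 0 = 4, d_1 = (18 - 4^2)/1 = 2/1 = 2, a_1 = floor((4 + 4)/2) = 4.
  m_2 = 2*4 - 4 = 4, d_2 = (18 - 4^2)/2 = 2/2 = 1, a_2 = floor((4 + 4)/1) = 8.
  m_3 = 1*8 - 4 = 4, d_3 = (18 - 4^2)/1 = 2/1 = 2: (m_3, d_3) = (m_1, d_1) = (4, 2), so from here the quotients repeat a_1, a_2; the period length is 2.
So sqrt(18) = [4; (4, 8)] with period length k = 2.
k is even, so the fundamental solution of x^2 - 18y^2 = 1 is (p_{k-1}, q_{k-1}) = (p_1, q_1); compute convergents through index 1.
Convergents (p_i = a_i*p_{i-1} + p_{i-2}, q_i = a_i*q_{i-1} + q_{i-2} with p_{-2}=0, p_{-1}=1, q_{-2}=1, q_{-1}=0):
  i=0: a_0=4, p_0 = 4*1 + 0 = 4, q_0 = 4*0 + 1 = 1.
  i=1: a_1=4, p_1 = 4*4 + 1 = 17, q_1 = 4*1 + 0 = 4.
Check: 17^2 - 18*4^2 = 289 - 288 = 1, so (x, y) = (17, 4) solves the equation, and by the theorem it is the least positive solution.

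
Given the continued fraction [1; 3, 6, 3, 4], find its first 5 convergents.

1/1, 4/3, 25/19, 79/60, 341/259

Using the convergent recurrence p_i = a_i*p_{i-1} + p_{i-2}, q_i = a_i*q_{i-1} + q_{i-2} with p_{-2}=0, p_{-1}=1, q_{-2}=1, q_{-1}=0:
  i=0: a_0=1, p_0 = 1*1 + 0 = 1, q_0 = 1*0 + 1 = 1.
  i=1: a_1=3, p_1 = 3*1 + 1 = 4, q_1 = 3*1 + 0 = 3.
  i=2: a_2=6, p_2 = 6*4 + 1 = 25, q_2 = 6*3 + 1 = 19.
  i=3: a_3=3, p_3 = 3*25 + 4 = 79, q_3 = 3*19 + 3 = 60.
  i=4: a_4=4, p_4 = 4*79 + 25 = 341, q_4 = 4*60 + 19 = 259.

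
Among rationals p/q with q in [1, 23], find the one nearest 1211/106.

217/19

Expand x = 1211/106 as a continued fraction with the Euclidean algorithm:
  1211 = 11*106 + 45, so a_0 = 11.
  106 = 2*45 + 16, so a_1 = 2.
  45 = 2*16 + 13, so a_2 = 2.
  16 = 1*13 + 3, so a_3 = 1.
  13 = 4*3 + 1, so a_4 = 4.
  3 = 3*1 + 0, so a_5 = 3.
so x = [11; 2, 2, 1, 4, 3].
Convergents (p_i = a_i*p_{i-1} + p_{i-2}, q_i = a_i*q_{i-1} + q_{i-2} with p_{-2}=0, p_{-1}=1, q_{-2}=1, q_{-1}=0), until the denominator exceeds 23:
  i=0: a_0=11, p_0 = 11*1 + 0 = 11, q_0 = 11*0 + 1 = 1.
  i=1: a_1=2, p_1 = 2*11 + 1 = 23, q_1 = 2*1 + 0 = 2.
  i=2: a_2=2, p_2 = 2*23 + 11 = 57, q_2 = 2*2 + 1 = 5.
  i=3: a_3=1, p_3 = 1*57 + 23 = 80, q_3 = 1*5 + 2 = 7.
  i=4: a_4=4, p_4 = 4*80 + 57 = 377, q_4 = 4*7 + 5 = 33.
q_4 = 33 > 23, so the last convergent with denominator <= 23 is p_3/q_3 = 80/7.
The closest fraction with denominator <= 23 is either p_3/q_3 or the intermediate fraction (k*p_3 + p_2)/(k*q_3 + q_2) with the largest k >= 1 whose denominator stays <= 23; these approach x as k grows, and every other convergent or intermediate fraction in range is farther away.
Largest k: floor((23 - q_2)/q_3) = floor((23 - 5)/7) = 2.
That gives (2*80 + 57)/(2*7 + 5) = 217/19.
Compare the errors: |x - 80/7| = |1211*7 - 80*106|/(106*7) = 3/742, and |x - 217/19| = |1211*19 - 217*106|/(106*19) = 7/2014.
Cross-multiplying, 7*742 = 5194 < 6042 = 3*2014, so 7/2014 is smaller: the intermediate fraction 217/19 is closer to x than 80/7.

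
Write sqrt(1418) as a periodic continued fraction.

[37; (1, 1, 1, 10, 10, 1, 1, 1, 74)]

Write x_i = (sqrt(1418) + m_i)/d_i with (m_0, d_0) = (0, 1). a_0 = floor(sqrt(1418)) = 37, since 37^2 = 1369 <= 1418 < 1444 = 38^2.
Iterate m_{i+1} = d_i*a_i - m_i, d_{i+1} = (1418 - m_{i+1}^2)/d_i, a_{i+1} = floor((a_0 + m_{i+1})/d_{i+1}):
  m_1 = 1*37 - 0 = 37, d_1 = (1418 - 37^2)/1 = 49/1 = 49, a_1 = floor((37 + 37)/49) = 1.
  m_2 = 49*1 - 37 = 12, d_2 = (1418 - 12^2)/49 = 1274/49 = 26, a_2 = floor((37 + 12)/26) = 1.
  m_3 = 26*1 - 12 = 14, d_3 = (1418 - 14^2)/26 = 1222/26 = 47, a_3 = floor((37 + 14)/47) = 1.
  m_4 = 47*1 - 14 = 33, d_4 = (1418 - 33^2)/47 = 329/47 = 7, a_4 = floor((37 + 33)/7) = 10.
  m_5 = 7*10 - 33 = 37, d_5 = (1418 - 37^2)/7 = 49/7 = 7, a_5 = floor((37 + 37)/7) = 10.
  m_6 = 7*10 - 37 = 33, d_6 = (1418 - 33^2)/7 = 329/7 = 47, a_6 = floor((37 + 33)/47) = 1.
  m_7 = 47*1 - 33 = 14, d_7 = (1418 - 14^2)/47 = 1222/47 = 26, a_7 = floor((37 + 14)/26) = 1.
  m_8 = 26*1 - 14 = 12, d_8 = (1418 - 12^2)/26 = 1274/26 = 49, a_8 = floor((37 + 12)/49) = 1.
  m_9 = 49*1 - 12 = 37, d_9 = (1418 - 37^2)/49 = 49/49 = 1, a_9 = floor((37 + 37)/1) = 74.
  m_10 = 1*74 - 37 = 37, d_10 = (1418 - 37^2)/1 = 49/1 = 49: (m_10, d_10) = (m_1, d_1) = (37, 49), so from here the quotients repeat a_1, ..., a_9; the period length is 9.
Hence the expansion of sqrt(1418) is a_0 = 37 followed by the repeating block 1, 1, 1, 10, 10, 1, 1, 1, 74 (period 9).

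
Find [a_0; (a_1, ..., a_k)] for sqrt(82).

Write x_i = (sqrt(82) + m_i)/d_i with (m_0, d_0) = (0, 1). a_0 = floor(sqrt(82)) = 9, since 9^2 = 81 <= 82 < 100 = 10^2.
Iterate m_{i+1} = d_i*a_i - m_i, d_{i+1} = (82 - m_{i+1}^2)/d_i, a_{i+1} = floor((a_0 + m_{i+1})/d_{i+1}):
  m_1 = 1*9 - 0 = 9, d_1 = (82 - 9^2)/1 = 1/1 = 1, a_1 = floor((9 + 9)/1) = 18.
  m_2 = 1*18 - 9 = 9, d_2 = (82 - 9^2)/1 = 1/1 = 1: (m_2, d_2) = (m_1, d_1) = (9, 1), so from here the quotient a_1 repeats; the period length is 1.
Hence the expansion of sqrt(82) is a_0 = 9 followed by the repeating block 18 (period 1).

[9; (18)]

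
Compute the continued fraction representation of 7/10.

Run the Euclidean algorithm on 7 and 10; the successive quotients are the partial quotients a_0, a_1, ... (each step inverts the fractional part left over by the previous one):
  7 = 0*10 + 7, so a_0 = 0.
  10 = 1*7 + 3, so a_1 = 1.
  7 = 2*3 + 1, so a_2 = 2.
  3 = 3*1 + 0, so a_3 = 3.
The remainder reaches 0 after 4 divisions, so the expansion has 4 partial quotients, read off in order.

[0; 1, 2, 3]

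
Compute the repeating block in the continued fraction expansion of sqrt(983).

[31; (2, 1, 5, 31, 5, 1, 2, 62)]

Write x_i = (sqrt(983) + m_i)/d_i with (m_0, d_0) = (0, 1). a_0 = floor(sqrt(983)) = 31, since 31^2 = 961 <= 983 < 1024 = 32^2.
Iterate m_{i+1} = d_i*a_i - m_i, d_{i+1} = (983 - m_{i+1}^2)/d_i, a_{i+1} = floor((a_0 + m_{i+1})/d_{i+1}):
  m_1 = 1*31 - 0 = 31, d_1 = (983 - 31^2)/1 = 22/1 = 22, a_1 = floor((31 + 31)/22) = 2.
  m_2 = 22*2 - 31 = 13, d_2 = (983 - 13^2)/22 = 814/22 = 37, a_2 = floor((31 + 13)/37) = 1.
  m_3 = 37*1 - 13 = 24, d_3 = (983 - 24^2)/37 = 407/37 = 11, a_3 = floor((31 + 24)/11) = 5.
  m_4 = 11*5 - 24 = 31, d_4 = (983 - 31^2)/11 = 22/11 = 2, a_4 = floor((31 + 31)/2) = 31.
  m_5 = 2*31 - 31 = 31, d_5 = (983 - 31^2)/2 = 22/2 = 11, a_5 = floor((31 + 31)/11) = 5.
  m_6 = 11*5 - 31 = 24, d_6 = (983 - 24^2)/11 = 407/11 = 37, a_6 = floor((31 + 24)/37) = 1.
  m_7 = 37*1 - 24 = 13, d_7 = (983 - 13^2)/37 = 814/37 = 22, a_7 = floor((31 + 13)/22) = 2.
  m_8 = 22*2 - 13 = 31, d_8 = (983 - 31^2)/22 = 22/22 = 1, a_8 = floor((31 + 31)/1) = 62.
  m_9 = 1*62 - 31 = 31, d_9 = (983 - 31^2)/1 = 22/1 = 22: (m_9, d_9) = (m_1, d_1) = (31, 22), so from here the quotients repeat a_1, ..., a_8; the period length is 8.
Hence the expansion of sqrt(983) is a_0 = 31 followed by the repeating block 2, 1, 5, 31, 5, 1, 2, 62 (period 8).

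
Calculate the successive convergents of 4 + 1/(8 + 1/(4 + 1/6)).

Using the convergent recurrence p_i = a_i*p_{i-1} + p_{i-2}, q_i = a_i*q_{i-1} + q_{i-2} with p_{-2}=0, p_{-1}=1, q_{-2}=1, q_{-1}=0:
  i=0: a_0=4, p_0 = 4*1 + 0 = 4, q_0 = 4*0 + 1 = 1.
  i=1: a_1=8, p_1 = 8*4 + 1 = 33, q_1 = 8*1 + 0 = 8.
  i=2: a_2=4, p_2 = 4*33 + 4 = 136, q_2 = 4*8 + 1 = 33.
  i=3: a_3=6, p_3 = 6*136 + 33 = 849, q_3 = 6*33 + 8 = 206.

4/1, 33/8, 136/33, 849/206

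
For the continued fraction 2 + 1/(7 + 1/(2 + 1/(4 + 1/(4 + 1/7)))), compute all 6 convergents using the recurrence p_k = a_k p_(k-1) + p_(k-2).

Using the convergent recurrence p_i = a_i*p_{i-1} + p_{i-2}, q_i = a_i*q_{i-1} + q_{i-2} with p_{-2}=0, p_{-1}=1, q_{-2}=1, q_{-1}=0:
  i=0: a_0=2, p_0 = 2*1 + 0 = 2, q_0 = 2*0 + 1 = 1.
  i=1: a_1=7, p_1 = 7*2 + 1 = 15, q_1 = 7*1 + 0 = 7.
  i=2: a_2=2, p_2 = 2*15 + 2 = 32, q_2 = 2*7 + 1 = 15.
  i=3: a_3=4, p_3 = 4*32 + 15 = 143, q_3 = 4*15 + 7 = 67.
  i=4: a_4=4, p_4 = 4*143 + 32 = 604, q_4 = 4*67 + 15 = 283.
  i=5: a_5=7, p_5 = 7*604 + 143 = 4371, q_5 = 7*283 + 67 = 2048.

2/1, 15/7, 32/15, 143/67, 604/283, 4371/2048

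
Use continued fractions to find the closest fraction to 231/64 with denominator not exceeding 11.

Expand x = 231/64 as a continued fraction with the Euclidean algorithm:
  231 = 3*64 + 39, so a_0 = 3.
  64 = 1*39 + 25, so a_1 = 1.
  39 = 1*25 + 14, so a_2 = 1.
  25 = 1*14 + 11, so a_3 = 1.
  14 = 1*11 + 3, so a_4 = 1.
  11 = 3*3 + 2, so a_5 = 3.
  3 = 1*2 + 1, so a_6 = 1.
  2 = 2*1 + 0, so a_7 = 2.
so x = [3; 1, 1, 1, 1, 3, 1, 2].
Convergents (p_i = a_i*p_{i-1} + p_{i-2}, q_i = a_i*q_{i-1} + q_{i-2} with p_{-2}=0, p_{-1}=1, q_{-2}=1, q_{-1}=0), until the denominator exceeds 11:
  i=0: a_0=3, p_0 = 3*1 + 0 = 3, q_0 = 3*0 + 1 = 1.
  i=1: a_1=1, p_1 = 1*3 + 1 = 4, q_1 = 1*1 + 0 = 1.
  i=2: a_2=1, p_2 = 1*4 + 3 = 7, q_2 = 1*1 + 1 = 2.
  i=3: a_3=1, p_3 = 1*7 + 4 = 11, q_3 = 1*2 + 1 = 3.
  i=4: a_4=1, p_4 = 1*11 + 7 = 18, q_4 = 1*3 + 2 = 5.
  i=5: a_5=3, p_5 = 3*18 + 11 = 65, q_5 = 3*5 + 3 = 18.
q_5 = 18 > 11, so the last convergent with denominator <= 11 is p_4/q_4 = 18/5.
The closest fraction with denominator <= 11 is either p_4/q_4 or the intermediate fraction (k*p_4 + p_3)/(k*q_4 + q_3) with the largest k >= 1 whose denominator stays <= 11; these approach x as k grows, and every other convergent or intermediate fraction in range is farther away.
Largest k: floor((11 - q_3)/q_4) = floor((11 - 3)/5) = 1.
That gives (1*18 + 11)/(1*5 + 3) = 29/8.
Compare the errors: |x - 18/5| = |231*5 - 18*64|/(64*5) = 3/320, and |x - 29/8| = |231*8 - 29*64|/(64*8) = 8/512.
Cross-multiplying, 3*512 = 1536 < 2560 = 8*320, so 3/320 is smaller: the convergent 18/5 is closer to x than 29/8.

18/5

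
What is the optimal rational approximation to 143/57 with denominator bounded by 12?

Expand x = 143/57 as a continued fraction with the Euclidean algorithm:
  143 = 2*57 + 29, so a_0 = 2.
  57 = 1*29 + 28, so a_1 = 1.
  29 = 1*28 + 1, so a_2 = 1.
  28 = 28*1 + 0, so a_3 = 28.
so x = [2; 1, 1, 28].
Convergents (p_i = a_i*p_{i-1} + p_{i-2}, q_i = a_i*q_{i-1} + q_{i-2} with p_{-2}=0, p_{-1}=1, q_{-2}=1, q_{-1}=0), until the denominator exceeds 12:
  i=0: a_0=2, p_0 = 2*1 + 0 = 2, q_0 = 2*0 + 1 = 1.
  i=1: a_1=1, p_1 = 1*2 + 1 = 3, q_1 = 1*1 + 0 = 1.
  i=2: a_2=1, p_2 = 1*3 + 2 = 5, q_2 = 1*1 + 1 = 2.
  i=3: a_3=28, p_3 = 28*5 + 3 = 143, q_3 = 28*2 + 1 = 57.
q_3 = 57 > 12, so the last convergent with denominator <= 12 is p_2/q_2 = 5/2.
The closest fraction with denominator <= 12 is either p_2/q_2 or the intermediate fraction (k*p_2 + p_1)/(k*q_2 + q_1) with the largest k >= 1 whose denominator stays <= 12; these approach x as k grows, and every other convergent or intermediate fraction in range is farther away.
Largest k: floor((12 - q_1)/q_2) = floor((12 - 1)/2) = 5.
That gives (5*5 + 3)/(5*2 + 1) = 28/11.
Compare the errors: |x - 5/2| = |143*2 - 5*57|/(57*2) = 1/114, and |x - 28/11| = |143*11 - 28*57|/(57*11) = 23/627.
Cross-multiplying, 1*627 = 627 < 2622 = 23*114, so 1/114 is smaller: the convergent 5/2 is closer to x than 28/11.

5/2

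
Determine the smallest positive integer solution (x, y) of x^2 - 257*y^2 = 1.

First expand sqrt(257) as a continued fraction. With x_i = (sqrt(257) + m_i)/d_i and (m_0, d_0) = (0, 1): a_0 = floor(sqrt(257)) = 16, since 16^2 = 256 <= 257 < 289 = 17^2.
Iterate m_{i+1} = d_i*a_i - m_i, d_{i+1} = (257 - m_{i+1}^2)/d_i, a_{i+1} = floor((a_0 + m_{i+1})/d_{i+1}):
  m_1 = 1*16 - 0 = 16, d_1 = (257 - 16^2)/1 = 1/1 = 1, a_1 = floor((16 + 16)/1) = 32.
  m_2 = 1*32 - 16 = 16, d_2 = (257 - 16^2)/1 = 1/1 = 1: (m_2, d_2) = (m_1, d_1) = (16, 1), so from here the quotient a_1 repeats; the period length is 1.
So sqrt(257) = [16; (32)] with period length k = 1.
k is odd, so (p_{k-1}, q_{k-1}) only solves x^2 - 257y^2 = -1 and the fundamental solution of x^2 - 257y^2 = 1 is (p_{2k-1}, q_{2k-1}) = (p_1, q_1); compute convergents through index 1, running through the period twice.
Convergents (p_i = a_i*p_{i-1} + p_{i-2}, q_i = a_i*q_{i-1} + q_{i-2} with p_{-2}=0, p_{-1}=1, q_{-2}=1, q_{-1}=0):
  i=0: a_0=16, p_0 = 16*1 + 0 = 16, q_0 = 16*0 + 1 = 1.
  i=1: a_1=32, p_1 = 32*16 + 1 = 513, q_1 = 32*1 + 0 = 32.
Indeed p_0^2 - 257*q_0^2 = 256 - 257 = -1, not +1.
Check: 513^2 - 257*32^2 = 263169 - 263168 = 1, so (x, y) = (513, 32) solves the equation, and by the theorem it is the least positive solution.

(x, y) = (513, 32)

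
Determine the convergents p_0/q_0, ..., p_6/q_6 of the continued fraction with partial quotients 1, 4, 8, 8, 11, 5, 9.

Using the convergent recurrence p_i = a_i*p_{i-1} + p_{i-2}, q_i = a_i*q_{i-1} + q_{i-2} with p_{-2}=0, p_{-1}=1, q_{-2}=1, q_{-1}=0:
  i=0: a_0=1, p_0 = 1*1 + 0 = 1, q_0 = 1*0 + 1 = 1.
  i=1: a_1=4, p_1 = 4*1 + 1 = 5, q_1 = 4*1 + 0 = 4.
  i=2: a_2=8, p_2 = 8*5 + 1 = 41, q_2 = 8*4 + 1 = 33.
  i=3: a_3=8, p_3 = 8*41 + 5 = 333, q_3 = 8*33 + 4 = 268.
  i=4: a_4=11, p_4 = 11*333 + 41 = 3704, q_4 = 11*268 + 33 = 2981.
  i=5: a_5=5, p_5 = 5*3704 + 333 = 18853, q_5 = 5*2981 + 268 = 15173.
  i=6: a_6=9, p_6 = 9*18853 + 3704 = 173381, q_6 = 9*15173 + 2981 = 139538.

1/1, 5/4, 41/33, 333/268, 3704/2981, 18853/15173, 173381/139538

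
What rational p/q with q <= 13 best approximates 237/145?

Expand x = 237/145 as a continued fraction with the Euclidean algorithm:
  237 = 1*145 + 92, so a_0 = 1.
  145 = 1*92 + 53, so a_1 = 1.
  92 = 1*53 + 39, so a_2 = 1.
  53 = 1*39 + 14, so a_3 = 1.
  39 = 2*14 + 11, so a_4 = 2.
  14 = 1*11 + 3, so a_5 = 1.
  11 = 3*3 + 2, so a_6 = 3.
  3 = 1*2 + 1, so a_7 = 1.
  2 = 2*1 + 0, so a_8 = 2.
so x = [1; 1, 1, 1, 2, 1, 3, 1, 2].
Convergents (p_i = a_i*p_{i-1} + p_{i-2}, q_i = a_i*q_{i-1} + q_{i-2} with p_{-2}=0, p_{-1}=1, q_{-2}=1, q_{-1}=0), until the denominator exceeds 13:
  i=0: a_0=1, p_0 = 1*1 + 0 = 1, q_0 = 1*0 + 1 = 1.
  i=1: a_1=1, p_1 = 1*1 + 1 = 2, q_1 = 1*1 + 0 = 1.
  i=2: a_2=1, p_2 = 1*2 + 1 = 3, q_2 = 1*1 + 1 = 2.
  i=3: a_3=1, p_3 = 1*3 + 2 = 5, q_3 = 1*2 + 1 = 3.
  i=4: a_4=2, p_4 = 2*5 + 3 = 13, q_4 = 2*3 + 2 = 8.
  i=5: a_5=1, p_5 = 1*13 + 5 = 18, q_5 = 1*8 + 3 = 11.
  i=6: a_6=3, p_6 = 3*18 + 13 = 67, q_6 = 3*11 + 8 = 41.
q_6 = 41 > 13, so the last convergent with denominator <= 13 is p_5/q_5 = 18/11.
The closest fraction with denominator <= 13 is either p_5/q_5 or the intermediate fraction (k*p_5 + p_4)/(k*q_5 + q_4) with the largest k >= 1 whose denominator stays <= 13; these approach x as k grows, and every other convergent or intermediate fraction in range is farther away.
Largest k: floor((13 - q_4)/q_5) = floor((13 - 8)/11) = 0.
Since k = 0, no intermediate fraction beyond p_5/q_5 has denominator <= 13, so the convergent 18/11 is the closest (its error is |237*11 - 18*145|/(145*11) = 3/1595).

18/11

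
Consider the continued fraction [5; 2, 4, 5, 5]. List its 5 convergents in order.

5/1, 11/2, 49/9, 256/47, 1329/244

Using the convergent recurrence p_i = a_i*p_{i-1} + p_{i-2}, q_i = a_i*q_{i-1} + q_{i-2} with p_{-2}=0, p_{-1}=1, q_{-2}=1, q_{-1}=0:
  i=0: a_0=5, p_0 = 5*1 + 0 = 5, q_0 = 5*0 + 1 = 1.
  i=1: a_1=2, p_1 = 2*5 + 1 = 11, q_1 = 2*1 + 0 = 2.
  i=2: a_2=4, p_2 = 4*11 + 5 = 49, q_2 = 4*2 + 1 = 9.
  i=3: a_3=5, p_3 = 5*49 + 11 = 256, q_3 = 5*9 + 2 = 47.
  i=4: a_4=5, p_4 = 5*256 + 49 = 1329, q_4 = 5*47 + 9 = 244.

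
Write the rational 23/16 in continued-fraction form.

Run the Euclidean algorithm on 23 and 16; the successive quotients are the partial quotients a_0, a_1, ... (each step inverts the fractional part left over by the previous one):
  23 = 1*16 + 7, so a_0 = 1.
  16 = 2*7 + 2, so a_1 = 2.
  7 = 3*2 + 1, so a_2 = 3.
  2 = 2*1 + 0, so a_3 = 2.
The remainder reaches 0 after 4 divisions, so the expansion has 4 partial quotients, read off in order.

[1; 2, 3, 2]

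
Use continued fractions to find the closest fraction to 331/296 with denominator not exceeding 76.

Expand x = 331/296 as a continued fraction with the Euclidean algorithm:
  331 = 1*296 + 35, so a_0 = 1.
  296 = 8*35 + 16, so a_1 = 8.
  35 = 2*16 + 3, so a_2 = 2.
  16 = 5*3 + 1, so a_3 = 5.
  3 = 3*1 + 0, so a_4 = 3.
so x = [1; 8, 2, 5, 3].
Convergents (p_i = a_i*p_{i-1} + p_{i-2}, q_i = a_i*q_{i-1} + q_{i-2} with p_{-2}=0, p_{-1}=1, q_{-2}=1, q_{-1}=0), until the denominator exceeds 76:
  i=0: a_0=1, p_0 = 1*1 + 0 = 1, q_0 = 1*0 + 1 = 1.
  i=1: a_1=8, p_1 = 8*1 + 1 = 9, q_1 = 8*1 + 0 = 8.
  i=2: a_2=2, p_2 = 2*9 + 1 = 19, q_2 = 2*8 + 1 = 17.
  i=3: a_3=5, p_3 = 5*19 + 9 = 104, q_3 = 5*17 + 8 = 93.
q_3 = 93 > 76, so the last convergent with denominator <= 76 is p_2/q_2 = 19/17.
The closest fraction with denominator <= 76 is either p_2/q_2 or the intermediate fraction (k*p_2 + p_1)/(k*q_2 + q_1) with the largest k >= 1 whose denominator stays <= 76; these approach x as k grows, and every other convergent or intermediate fraction in range is farther away.
Largest k: floor((76 - q_1)/q_2) = floor((76 - 8)/17) = 4.
That gives (4*19 + 9)/(4*17 + 8) = 85/76.
Compare the errors: |x - 19/17| = |331*17 - 19*296|/(296*17) = 3/5032, and |x - 85/76| = |331*76 - 85*296|/(296*76) = 4/22496.
Cross-multiplying, 4*5032 = 20128 < 67488 = 3*22496, so 4/22496 is smaller: the intermediate fraction 85/76 is closer to x than 19/17.

85/76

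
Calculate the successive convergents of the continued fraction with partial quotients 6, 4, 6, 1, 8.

Using the convergent recurrence p_i = a_i*p_{i-1} + p_{i-2}, q_i = a_i*q_{i-1} + q_{i-2} with p_{-2}=0, p_{-1}=1, q_{-2}=1, q_{-1}=0:
  i=0: a_0=6, p_0 = 6*1 + 0 = 6, q_0 = 6*0 + 1 = 1.
  i=1: a_1=4, p_1 = 4*6 + 1 = 25, q_1 = 4*1 + 0 = 4.
  i=2: a_2=6, p_2 = 6*25 + 6 = 156, q_2 = 6*4 + 1 = 25.
  i=3: a_3=1, p_3 = 1*156 + 25 = 181, q_3 = 1*25 + 4 = 29.
  i=4: a_4=8, p_4 = 8*181 + 156 = 1604, q_4 = 8*29 + 25 = 257.

6/1, 25/4, 156/25, 181/29, 1604/257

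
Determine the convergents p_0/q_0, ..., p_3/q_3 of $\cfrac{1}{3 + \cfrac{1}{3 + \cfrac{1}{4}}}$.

0/1, 1/3, 3/10, 13/43

Using the convergent recurrence p_i = a_i*p_{i-1} + p_{i-2}, q_i = a_i*q_{i-1} + q_{i-2} with p_{-2}=0, p_{-1}=1, q_{-2}=1, q_{-1}=0:
  i=0: a_0=0, p_0 = 0*1 + 0 = 0, q_0 = 0*0 + 1 = 1.
  i=1: a_1=3, p_1 = 3*0 + 1 = 1, q_1 = 3*1 + 0 = 3.
  i=2: a_2=3, p_2 = 3*1 + 0 = 3, q_2 = 3*3 + 1 = 10.
  i=3: a_3=4, p_3 = 4*3 + 1 = 13, q_3 = 4*10 + 3 = 43.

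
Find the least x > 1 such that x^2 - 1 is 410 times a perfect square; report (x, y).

First expand sqrt(410) as a continued fraction. With x_i = (sqrt(410) + m_i)/d_i and (m_0, d_0) = (0, 1): a_0 = floor(sqrt(410)) = 20, since 20^2 = 400 <= 410 < 441 = 21^2.
Iterate m_{i+1} = d_i*a_i - m_i, d_{i+1} = (410 - m_{i+1}^2)/d_i, a_{i+1} = floor((a_0 + m_{i+1})/d_{i+1}):
  m_1 = 1*20 - 0 = 20, d_1 = (410 - 20^2)/1 = 10/1 = 10, a_1 = floor((20 + 20)/10) = 4.
  m_2 = 10*4 - 20 = 20, d_2 = (410 - 20^2)/10 = 10/10 = 1, a_2 = floor((20 + 20)/1) = 40.
  m_3 = 1*40 - 20 = 20, d_3 = (410 - 20^2)/1 = 10/1 = 10: (m_3, d_3) = (m_1, d_1) = (20, 10), so from here the quotients repeat a_1, a_2; the period length is 2.
So sqrt(410) = [20; (4, 40)] with period length k = 2.
k is even, so the fundamental solution of x^2 - 410y^2 = 1 is (p_{k-1}, q_{k-1}) = (p_1, q_1); compute convergents through index 1.
Convergents (p_i = a_i*p_{i-1} + p_{i-2}, q_i = a_i*q_{i-1} + q_{i-2} with p_{-2}=0, p_{-1}=1, q_{-2}=1, q_{-1}=0):
  i=0: a_0=20, p_0 = 20*1 + 0 = 20, q_0 = 20*0 + 1 = 1.
  i=1: a_1=4, p_1 = 4*20 + 1 = 81, q_1 = 4*1 + 0 = 4.
Check: 81^2 - 410*4^2 = 6561 - 6560 = 1, so (x, y) = (81, 4) solves the equation, and by the theorem it is the least positive solution.

(x, y) = (81, 4)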